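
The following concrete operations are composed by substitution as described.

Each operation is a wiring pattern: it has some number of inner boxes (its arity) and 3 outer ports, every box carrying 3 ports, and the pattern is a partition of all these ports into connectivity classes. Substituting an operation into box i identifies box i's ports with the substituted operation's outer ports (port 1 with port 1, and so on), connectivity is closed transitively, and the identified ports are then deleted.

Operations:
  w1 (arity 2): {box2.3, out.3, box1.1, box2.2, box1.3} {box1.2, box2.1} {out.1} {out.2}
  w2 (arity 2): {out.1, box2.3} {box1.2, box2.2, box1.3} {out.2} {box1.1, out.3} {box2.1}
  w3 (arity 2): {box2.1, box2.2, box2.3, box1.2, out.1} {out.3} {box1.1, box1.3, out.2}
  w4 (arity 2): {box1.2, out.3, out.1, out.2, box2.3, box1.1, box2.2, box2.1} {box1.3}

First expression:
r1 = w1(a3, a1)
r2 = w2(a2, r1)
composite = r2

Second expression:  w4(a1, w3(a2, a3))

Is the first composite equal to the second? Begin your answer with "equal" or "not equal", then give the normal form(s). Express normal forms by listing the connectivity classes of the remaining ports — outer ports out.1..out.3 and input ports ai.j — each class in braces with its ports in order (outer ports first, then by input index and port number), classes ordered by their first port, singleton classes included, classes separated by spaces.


Normal form of the first expression: {out.1, a1.2, a1.3, a3.1, a3.3} {out.2} {out.3, a2.1} {a1.1, a3.2} {a2.2, a2.3}
Normal form of the second expression: {out.1, out.2, out.3, a1.1, a1.2, a2.1, a2.2, a2.3, a3.1, a3.2, a3.3} {a1.3}
The normal forms differ: not equal.

not equal; the first gives {out.1, a1.2, a1.3, a3.1, a3.3} {out.2} {out.3, a2.1} {a1.1, a3.2} {a2.2, a2.3} and the second {out.1, out.2, out.3, a1.1, a1.2, a2.1, a2.2, a2.3, a3.1, a3.2, a3.3} {a1.3}


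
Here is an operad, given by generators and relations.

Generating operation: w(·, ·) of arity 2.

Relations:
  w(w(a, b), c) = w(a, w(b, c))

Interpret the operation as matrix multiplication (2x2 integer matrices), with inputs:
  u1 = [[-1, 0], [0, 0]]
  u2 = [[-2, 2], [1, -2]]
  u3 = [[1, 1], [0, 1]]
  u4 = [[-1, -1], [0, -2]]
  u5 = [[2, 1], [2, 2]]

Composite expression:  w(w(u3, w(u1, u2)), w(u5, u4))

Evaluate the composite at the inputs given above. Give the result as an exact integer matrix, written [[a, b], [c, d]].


[[0, 4], [0, 0]]

w(u1, u2) = [[2, -2], [0, 0]]
w(u3, w(u1, u2)) = [[2, -2], [0, 0]]
w(u5, u4) = [[-2, -4], [-2, -6]]
w(w(u3, w(u1, u2)), w(u5, u4)) = [[0, 4], [0, 0]]


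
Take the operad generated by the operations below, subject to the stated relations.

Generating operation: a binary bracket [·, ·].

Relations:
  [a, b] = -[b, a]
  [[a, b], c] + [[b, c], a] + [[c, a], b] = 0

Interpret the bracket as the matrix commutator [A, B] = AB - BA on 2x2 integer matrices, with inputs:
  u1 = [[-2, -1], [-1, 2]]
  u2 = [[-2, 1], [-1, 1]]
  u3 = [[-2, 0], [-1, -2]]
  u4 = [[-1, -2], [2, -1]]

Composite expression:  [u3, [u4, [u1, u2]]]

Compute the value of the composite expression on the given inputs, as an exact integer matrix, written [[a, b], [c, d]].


[[8, 0], [-32, -8]]


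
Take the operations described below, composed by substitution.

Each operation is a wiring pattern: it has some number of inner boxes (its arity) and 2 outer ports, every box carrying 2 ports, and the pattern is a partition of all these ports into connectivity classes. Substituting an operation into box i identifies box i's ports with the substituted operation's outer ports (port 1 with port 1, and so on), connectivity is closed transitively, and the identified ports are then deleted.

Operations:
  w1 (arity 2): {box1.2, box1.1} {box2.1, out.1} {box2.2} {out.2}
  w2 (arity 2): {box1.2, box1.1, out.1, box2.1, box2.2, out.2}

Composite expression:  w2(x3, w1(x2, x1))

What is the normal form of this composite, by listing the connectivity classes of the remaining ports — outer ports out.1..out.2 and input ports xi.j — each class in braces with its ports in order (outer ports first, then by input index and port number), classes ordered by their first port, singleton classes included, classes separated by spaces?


{out.1, out.2, x1.1, x3.1, x3.2} {x1.2} {x2.1, x2.2}

Reachability decides: close wires over w2-identified ports.
composing w1 on (x2, x1), with out.j its own outer ports: {out.1, x1.1} {out.2} {x1.2} {x2.1, x2.2}
composing w2 on (x3, x2, x1), with out.j its own outer ports: {out.1, out.2, x1.1, x3.1, x3.2} {x1.2} {x2.1, x2.2}


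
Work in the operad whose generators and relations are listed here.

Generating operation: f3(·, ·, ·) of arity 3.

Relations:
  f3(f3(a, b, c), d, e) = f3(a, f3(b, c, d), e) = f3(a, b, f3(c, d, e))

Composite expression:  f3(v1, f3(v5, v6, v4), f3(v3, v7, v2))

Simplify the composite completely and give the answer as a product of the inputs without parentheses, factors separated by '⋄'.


Under associativity of f3, the answer is the v's in reading order.
f3(v5, v6, v4) collapses to v5 ⋄ v6 ⋄ v4
f3(v3, v7, v2) collapses to v3 ⋄ v7 ⋄ v2
f3(v1, f3(v5, v6, v4), f3(v3, v7, v2)) collapses to v1 ⋄ v5 ⋄ v6 ⋄ v4 ⋄ v3 ⋄ v7 ⋄ v2

v1 ⋄ v5 ⋄ v6 ⋄ v4 ⋄ v3 ⋄ v7 ⋄ v2


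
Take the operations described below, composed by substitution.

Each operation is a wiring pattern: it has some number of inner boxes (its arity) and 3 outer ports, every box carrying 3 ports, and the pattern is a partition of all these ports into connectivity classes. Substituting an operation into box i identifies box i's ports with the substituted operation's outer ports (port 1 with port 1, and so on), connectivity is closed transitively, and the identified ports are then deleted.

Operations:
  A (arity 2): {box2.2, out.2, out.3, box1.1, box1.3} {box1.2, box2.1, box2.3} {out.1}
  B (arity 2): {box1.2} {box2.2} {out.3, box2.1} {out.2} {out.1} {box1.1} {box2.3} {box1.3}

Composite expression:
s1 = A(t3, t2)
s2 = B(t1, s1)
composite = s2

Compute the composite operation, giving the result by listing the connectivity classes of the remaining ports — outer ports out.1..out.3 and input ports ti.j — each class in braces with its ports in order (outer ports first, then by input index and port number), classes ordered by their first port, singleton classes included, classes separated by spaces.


{out.1} {out.2} {out.3} {t1.1} {t1.2} {t1.3} {t2.1, t2.3, t3.2} {t2.2, t3.1, t3.3}

Substituting into B glues patterns; closure does the rest.
after A, the pattern on (t3, t2) reads {out.1} {out.2, out.3, t2.2, t3.1, t3.3} {t2.1, t2.3, t3.2} (out.j = its outer ports)
after B, the pattern on (t1, t3, t2) reads {out.1} {out.2} {out.3} {t1.1} {t1.2} {t1.3} {t2.1, t2.3, t3.2} {t2.2, t3.1, t3.3} (out.j = its outer ports)


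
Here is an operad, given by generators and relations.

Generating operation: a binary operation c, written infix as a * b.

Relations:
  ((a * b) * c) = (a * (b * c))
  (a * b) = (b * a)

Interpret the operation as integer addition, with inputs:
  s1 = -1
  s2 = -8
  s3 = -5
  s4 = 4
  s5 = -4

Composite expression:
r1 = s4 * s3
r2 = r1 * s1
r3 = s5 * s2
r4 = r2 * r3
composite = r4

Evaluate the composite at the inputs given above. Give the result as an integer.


-14

(s4 * s3) = -1
((s4 * s3) * s1) = -2
(s5 * s2) = -12
(((s4 * s3) * s1) * (s5 * s2)) = -14


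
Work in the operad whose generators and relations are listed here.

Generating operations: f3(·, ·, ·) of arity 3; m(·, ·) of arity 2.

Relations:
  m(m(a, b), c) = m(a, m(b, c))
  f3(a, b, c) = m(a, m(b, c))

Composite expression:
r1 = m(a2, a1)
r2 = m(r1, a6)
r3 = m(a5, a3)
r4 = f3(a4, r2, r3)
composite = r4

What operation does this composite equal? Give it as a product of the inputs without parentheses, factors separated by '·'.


Every regrouping of f3 is equal, so read the a-inputs in written order.
m(a2, a1) collapses to a2 · a1
m(m(a2, a1), a6) collapses to a2 · a1 · a6
m(a5, a3) collapses to a5 · a3
f3(a4, m(m(a2, a1), a6), m(a5, a3)) collapses to a4 · a2 · a1 · a6 · a5 · a3

a4 · a2 · a1 · a6 · a5 · a3


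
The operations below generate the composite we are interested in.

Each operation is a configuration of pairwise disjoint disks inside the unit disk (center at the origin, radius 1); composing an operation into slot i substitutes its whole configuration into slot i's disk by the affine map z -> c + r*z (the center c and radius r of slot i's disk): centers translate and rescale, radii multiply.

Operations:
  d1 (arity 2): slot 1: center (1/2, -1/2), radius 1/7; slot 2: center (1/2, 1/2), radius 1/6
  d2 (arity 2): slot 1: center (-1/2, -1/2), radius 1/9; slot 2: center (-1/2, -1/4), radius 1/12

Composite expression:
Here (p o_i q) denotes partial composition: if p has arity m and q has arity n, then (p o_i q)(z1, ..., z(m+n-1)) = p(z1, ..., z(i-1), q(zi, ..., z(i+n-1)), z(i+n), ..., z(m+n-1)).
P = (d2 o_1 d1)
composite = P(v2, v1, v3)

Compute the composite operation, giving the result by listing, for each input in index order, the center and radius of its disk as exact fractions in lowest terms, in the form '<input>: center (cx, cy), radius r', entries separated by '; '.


v1: center (-4/9, -4/9), radius 1/54; v2: center (-4/9, -5/9), radius 1/63; v3: center (-1/2, -1/4), radius 1/12

Follow each v-input down from d2: c' goes to c + r*c', radius to r*r'.
for v2, the 2-step affine chain lands on center (-4/9, -5/9), radius 1/63
for v1, the 2-step affine chain lands on center (-4/9, -4/9), radius 1/54
for v3, the 1-step affine chain lands on center (-1/2, -1/4), radius 1/12


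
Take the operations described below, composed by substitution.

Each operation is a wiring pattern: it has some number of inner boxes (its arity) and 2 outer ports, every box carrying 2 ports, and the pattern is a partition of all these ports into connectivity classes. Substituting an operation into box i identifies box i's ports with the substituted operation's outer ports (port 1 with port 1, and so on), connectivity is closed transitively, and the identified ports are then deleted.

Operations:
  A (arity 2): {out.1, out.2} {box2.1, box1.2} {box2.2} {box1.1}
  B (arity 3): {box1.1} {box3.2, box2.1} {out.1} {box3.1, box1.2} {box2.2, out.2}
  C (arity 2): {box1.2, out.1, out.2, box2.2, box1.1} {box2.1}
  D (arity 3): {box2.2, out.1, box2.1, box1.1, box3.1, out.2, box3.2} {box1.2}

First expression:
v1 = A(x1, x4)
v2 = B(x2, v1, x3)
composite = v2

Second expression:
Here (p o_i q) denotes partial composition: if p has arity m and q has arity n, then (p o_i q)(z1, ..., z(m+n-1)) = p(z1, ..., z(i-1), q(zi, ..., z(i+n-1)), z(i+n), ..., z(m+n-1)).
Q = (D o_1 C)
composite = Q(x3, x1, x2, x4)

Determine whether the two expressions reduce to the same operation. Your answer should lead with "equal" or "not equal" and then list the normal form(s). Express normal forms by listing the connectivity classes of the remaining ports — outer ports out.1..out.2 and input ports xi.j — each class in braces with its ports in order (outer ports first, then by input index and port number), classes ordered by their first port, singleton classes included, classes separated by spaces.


not equal — first {out.1} {out.2, x3.2} {x1.1} {x1.2, x4.1} {x2.1} {x2.2, x3.1} {x4.2}, second {out.1, out.2, x1.2, x2.1, x2.2, x3.1, x3.2, x4.1, x4.2} {x1.1}

The first composite normalizes to {out.1} {out.2, x3.2} {x1.1} {x1.2, x4.1} {x2.1} {x2.2, x3.1} {x4.2}
The second composite normalizes to {out.1, out.2, x1.2, x2.1, x2.2, x3.1, x3.2, x4.1, x4.2} {x1.1}
The normal forms differ: not equal.


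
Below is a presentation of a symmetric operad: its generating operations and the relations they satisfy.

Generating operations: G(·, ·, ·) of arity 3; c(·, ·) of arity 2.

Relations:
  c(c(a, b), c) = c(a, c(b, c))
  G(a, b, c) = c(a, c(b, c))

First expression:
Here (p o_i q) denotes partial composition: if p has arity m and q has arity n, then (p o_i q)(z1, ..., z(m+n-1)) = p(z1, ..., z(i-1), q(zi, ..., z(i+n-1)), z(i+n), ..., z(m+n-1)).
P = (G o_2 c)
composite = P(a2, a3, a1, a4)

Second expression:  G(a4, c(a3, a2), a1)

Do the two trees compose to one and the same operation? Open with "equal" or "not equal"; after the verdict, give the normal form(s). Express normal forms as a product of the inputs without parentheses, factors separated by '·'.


not equal: they reduce to a2 · a3 · a1 · a4 and a4 · a3 · a2 · a1

The first composite normalizes to a2 · a3 · a1 · a4
The second composite normalizes to a4 · a3 · a2 · a1
The forms do not match — not equal.


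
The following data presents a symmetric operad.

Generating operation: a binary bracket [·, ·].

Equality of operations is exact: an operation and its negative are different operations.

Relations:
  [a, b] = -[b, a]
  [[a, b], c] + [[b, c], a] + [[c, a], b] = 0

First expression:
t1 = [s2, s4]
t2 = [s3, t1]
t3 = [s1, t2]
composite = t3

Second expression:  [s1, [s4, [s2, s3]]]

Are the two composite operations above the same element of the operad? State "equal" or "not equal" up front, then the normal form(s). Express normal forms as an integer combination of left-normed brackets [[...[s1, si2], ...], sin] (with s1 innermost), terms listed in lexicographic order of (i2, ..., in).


not equal; the first gives -[[[s1, s2], s4], s3] + [[[s1, s3], s2], s4] - [[[s1, s3], s4], s2] + [[[s1, s4], s2], s3] and the second -[[[s1, s2], s3], s4] + [[[s1, s3], s2], s4] + [[[s1, s4], s2], s3] - [[[s1, s4], s3], s2]

The first expression reduces to -[[[s1, s2], s4], s3] + [[[s1, s3], s2], s4] - [[[s1, s3], s4], s2] + [[[s1, s4], s2], s3]
The second expression reduces to -[[[s1, s2], s3], s4] + [[[s1, s3], s2], s4] + [[[s1, s4], s2], s3] - [[[s1, s4], s3], s2]
They disagree, so not equal.


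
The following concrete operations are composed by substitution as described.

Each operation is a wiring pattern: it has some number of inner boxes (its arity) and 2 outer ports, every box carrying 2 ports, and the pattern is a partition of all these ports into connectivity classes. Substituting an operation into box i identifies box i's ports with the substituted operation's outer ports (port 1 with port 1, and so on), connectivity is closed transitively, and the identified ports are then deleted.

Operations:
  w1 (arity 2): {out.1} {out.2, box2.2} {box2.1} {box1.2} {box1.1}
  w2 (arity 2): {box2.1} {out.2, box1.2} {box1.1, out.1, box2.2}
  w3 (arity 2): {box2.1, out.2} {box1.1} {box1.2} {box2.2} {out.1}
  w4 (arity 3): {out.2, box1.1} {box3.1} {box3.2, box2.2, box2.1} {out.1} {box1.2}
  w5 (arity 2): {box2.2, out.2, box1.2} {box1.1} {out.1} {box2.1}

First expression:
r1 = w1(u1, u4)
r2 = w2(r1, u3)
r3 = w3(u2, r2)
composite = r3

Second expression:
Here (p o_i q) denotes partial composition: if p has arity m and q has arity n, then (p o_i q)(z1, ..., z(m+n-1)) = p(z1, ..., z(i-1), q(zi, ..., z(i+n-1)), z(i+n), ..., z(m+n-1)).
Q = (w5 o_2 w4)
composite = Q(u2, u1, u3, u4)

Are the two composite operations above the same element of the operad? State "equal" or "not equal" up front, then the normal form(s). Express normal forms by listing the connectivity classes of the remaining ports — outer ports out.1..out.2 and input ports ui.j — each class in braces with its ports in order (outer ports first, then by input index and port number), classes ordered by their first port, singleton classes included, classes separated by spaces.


not equal: they reduce to {out.1} {out.2, u3.2} {u1.1} {u1.2} {u2.1} {u2.2} {u3.1} {u4.1} {u4.2} and {out.1} {out.2, u1.1, u2.2} {u1.2} {u2.1} {u3.1, u3.2, u4.2} {u4.1}

Reducing the first expression gives {out.1} {out.2, u3.2} {u1.1} {u1.2} {u2.1} {u2.2} {u3.1} {u4.1} {u4.2}
Reducing the second expression gives {out.1} {out.2, u1.1, u2.2} {u1.2} {u2.1} {u3.1, u3.2, u4.2} {u4.1}
No match — not equal.


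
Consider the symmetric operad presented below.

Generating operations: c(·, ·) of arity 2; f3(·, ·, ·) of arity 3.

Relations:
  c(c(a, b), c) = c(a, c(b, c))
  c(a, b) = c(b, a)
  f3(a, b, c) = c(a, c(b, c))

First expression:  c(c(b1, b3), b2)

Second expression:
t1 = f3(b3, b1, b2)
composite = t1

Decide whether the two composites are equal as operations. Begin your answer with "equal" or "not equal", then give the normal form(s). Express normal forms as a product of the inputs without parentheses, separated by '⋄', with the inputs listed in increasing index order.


equal: each reduces to b1 ⋄ b2 ⋄ b3

Reducing the first expression gives b1 ⋄ b2 ⋄ b3
Reducing the second expression gives b1 ⋄ b2 ⋄ b3
The forms coincide; equal.


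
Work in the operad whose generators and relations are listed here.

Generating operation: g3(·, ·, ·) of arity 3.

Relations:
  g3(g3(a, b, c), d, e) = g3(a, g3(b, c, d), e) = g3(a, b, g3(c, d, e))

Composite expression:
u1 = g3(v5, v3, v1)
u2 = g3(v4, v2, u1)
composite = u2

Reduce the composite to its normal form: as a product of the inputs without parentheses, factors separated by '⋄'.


v4 ⋄ v2 ⋄ v5 ⋄ v3 ⋄ v1


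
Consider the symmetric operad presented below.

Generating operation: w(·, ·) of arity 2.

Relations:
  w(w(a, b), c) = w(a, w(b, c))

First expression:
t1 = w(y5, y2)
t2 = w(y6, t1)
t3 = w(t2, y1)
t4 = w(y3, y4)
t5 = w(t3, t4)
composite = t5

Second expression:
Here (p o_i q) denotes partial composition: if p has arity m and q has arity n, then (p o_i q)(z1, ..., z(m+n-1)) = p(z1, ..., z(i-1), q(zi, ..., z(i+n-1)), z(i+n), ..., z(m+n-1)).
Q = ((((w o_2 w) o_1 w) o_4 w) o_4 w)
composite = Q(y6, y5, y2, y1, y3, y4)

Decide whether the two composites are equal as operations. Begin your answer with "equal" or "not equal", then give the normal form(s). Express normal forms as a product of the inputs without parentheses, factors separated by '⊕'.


equal — both sides give y6 ⊕ y5 ⊕ y2 ⊕ y1 ⊕ y3 ⊕ y4


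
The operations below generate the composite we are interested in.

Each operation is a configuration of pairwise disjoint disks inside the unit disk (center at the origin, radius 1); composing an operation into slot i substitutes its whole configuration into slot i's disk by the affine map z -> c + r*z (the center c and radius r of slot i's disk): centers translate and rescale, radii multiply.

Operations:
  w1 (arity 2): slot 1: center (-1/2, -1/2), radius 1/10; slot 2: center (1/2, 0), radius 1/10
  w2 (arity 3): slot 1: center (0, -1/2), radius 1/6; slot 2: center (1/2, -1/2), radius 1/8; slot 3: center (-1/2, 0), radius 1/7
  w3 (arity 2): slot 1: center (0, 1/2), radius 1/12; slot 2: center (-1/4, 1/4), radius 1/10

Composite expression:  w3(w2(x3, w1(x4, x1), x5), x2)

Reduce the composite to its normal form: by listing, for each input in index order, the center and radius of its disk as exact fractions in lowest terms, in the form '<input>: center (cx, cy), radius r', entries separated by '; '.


x1: center (3/64, 11/24), radius 1/960; x2: center (-1/4, 1/4), radius 1/10; x3: center (0, 11/24), radius 1/72; x4: center (7/192, 29/64), radius 1/960; x5: center (-1/24, 1/2), radius 1/84


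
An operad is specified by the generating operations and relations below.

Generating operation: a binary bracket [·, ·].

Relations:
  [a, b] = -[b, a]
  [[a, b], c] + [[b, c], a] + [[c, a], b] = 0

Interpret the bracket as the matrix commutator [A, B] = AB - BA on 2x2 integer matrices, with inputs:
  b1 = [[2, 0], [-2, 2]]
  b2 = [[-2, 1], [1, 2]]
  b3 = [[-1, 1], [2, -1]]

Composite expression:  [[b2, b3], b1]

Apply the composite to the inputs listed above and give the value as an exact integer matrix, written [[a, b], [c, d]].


[[8, 0], [4, -8]]


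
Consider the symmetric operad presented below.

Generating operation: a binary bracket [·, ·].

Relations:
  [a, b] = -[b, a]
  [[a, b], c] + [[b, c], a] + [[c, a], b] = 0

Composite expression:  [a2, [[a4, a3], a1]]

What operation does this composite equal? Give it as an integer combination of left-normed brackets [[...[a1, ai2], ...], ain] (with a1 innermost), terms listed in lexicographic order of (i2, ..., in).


In the tensor algebra, words opening a1 carry the a1-anchored form.
Composite bracket: [a2, [[a4, a3], a1]]
Applying ab - ba throughout gives 8 signed words (2^3 = 8).
The a1-initial words carry the normal form:
  word a1a3a4a2 has sign -1, contributing -[[[a1, a3], a4], a2]
  word a1a4a3a2 has sign +1, contributing +[[[a1, a4], a3], a2]

-[[[a1, a3], a4], a2] + [[[a1, a4], a3], a2]


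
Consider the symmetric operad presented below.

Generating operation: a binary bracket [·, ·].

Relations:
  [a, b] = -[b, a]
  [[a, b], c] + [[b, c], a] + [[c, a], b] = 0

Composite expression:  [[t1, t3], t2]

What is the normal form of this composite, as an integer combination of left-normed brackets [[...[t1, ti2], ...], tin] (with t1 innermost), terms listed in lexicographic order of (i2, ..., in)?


[[t1, t3], t2]

Left-normed coefficients sit on the t1-initial expansion words.
Composite bracket: [[t1, t3], t2]
Each bracket splits as ab - ba, giving 4 signed words (2^2 = 4).
Coefficients come from the t1-initial words:
  word t1t3t2 has sign +1, contributing +[[t1, t3], t2]


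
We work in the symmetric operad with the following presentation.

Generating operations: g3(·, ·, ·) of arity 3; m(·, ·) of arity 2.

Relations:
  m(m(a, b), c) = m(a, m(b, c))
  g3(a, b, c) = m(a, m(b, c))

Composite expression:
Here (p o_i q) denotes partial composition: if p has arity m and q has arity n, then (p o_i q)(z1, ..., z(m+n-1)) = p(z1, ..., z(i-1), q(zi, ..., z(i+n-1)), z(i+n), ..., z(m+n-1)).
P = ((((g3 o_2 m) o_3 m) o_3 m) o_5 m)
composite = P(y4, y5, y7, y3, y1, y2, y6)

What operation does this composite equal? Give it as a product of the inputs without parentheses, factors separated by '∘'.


Every regrouping of g3 is equal, so read the y-inputs in written order.
m(y7, y3) linearizes to y7 ∘ y3
m(y1, y2) linearizes to y1 ∘ y2
m(m(y7, y3), m(y1, y2)) linearizes to y7 ∘ y3 ∘ y1 ∘ y2
m(y5, m(m(y7, y3), m(y1, y2))) linearizes to y5 ∘ y7 ∘ y3 ∘ y1 ∘ y2
g3(y4, m(y5, m(m(y7, y3), m(y1, y2))), y6) linearizes to y4 ∘ y5 ∘ y7 ∘ y3 ∘ y1 ∘ y2 ∘ y6

y4 ∘ y5 ∘ y7 ∘ y3 ∘ y1 ∘ y2 ∘ y6


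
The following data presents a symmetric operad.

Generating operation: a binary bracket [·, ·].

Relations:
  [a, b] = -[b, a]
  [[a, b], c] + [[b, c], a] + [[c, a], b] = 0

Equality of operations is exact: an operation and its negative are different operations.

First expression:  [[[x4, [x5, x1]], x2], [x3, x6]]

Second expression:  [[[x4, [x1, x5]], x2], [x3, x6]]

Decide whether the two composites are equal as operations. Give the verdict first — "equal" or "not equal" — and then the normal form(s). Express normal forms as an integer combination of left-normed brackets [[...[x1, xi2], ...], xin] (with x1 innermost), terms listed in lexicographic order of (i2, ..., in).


not equal: they reduce to [[[[[x1, x5], x4], x2], x3], x6] - [[[[[x1, x5], x4], x2], x6], x3] and -[[[[[x1, x5], x4], x2], x3], x6] + [[[[[x1, x5], x4], x2], x6], x3]


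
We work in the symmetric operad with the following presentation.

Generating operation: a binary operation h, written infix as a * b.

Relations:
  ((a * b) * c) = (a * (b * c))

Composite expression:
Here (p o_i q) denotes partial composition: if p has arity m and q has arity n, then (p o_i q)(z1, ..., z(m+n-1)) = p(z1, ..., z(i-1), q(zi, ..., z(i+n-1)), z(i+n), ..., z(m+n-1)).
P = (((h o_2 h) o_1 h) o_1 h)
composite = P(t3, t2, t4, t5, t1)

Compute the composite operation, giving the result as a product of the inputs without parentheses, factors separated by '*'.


t3 * t2 * t4 * t5 * t1

Associativity of h dissolves the nesting; only the t-input order survives.
(t3 * t2) flattens to t3 * t2
((t3 * t2) * t4) flattens to t3 * t2 * t4
(t5 * t1) flattens to t5 * t1
(((t3 * t2) * t4) * (t5 * t1)) flattens to t3 * t2 * t4 * t5 * t1


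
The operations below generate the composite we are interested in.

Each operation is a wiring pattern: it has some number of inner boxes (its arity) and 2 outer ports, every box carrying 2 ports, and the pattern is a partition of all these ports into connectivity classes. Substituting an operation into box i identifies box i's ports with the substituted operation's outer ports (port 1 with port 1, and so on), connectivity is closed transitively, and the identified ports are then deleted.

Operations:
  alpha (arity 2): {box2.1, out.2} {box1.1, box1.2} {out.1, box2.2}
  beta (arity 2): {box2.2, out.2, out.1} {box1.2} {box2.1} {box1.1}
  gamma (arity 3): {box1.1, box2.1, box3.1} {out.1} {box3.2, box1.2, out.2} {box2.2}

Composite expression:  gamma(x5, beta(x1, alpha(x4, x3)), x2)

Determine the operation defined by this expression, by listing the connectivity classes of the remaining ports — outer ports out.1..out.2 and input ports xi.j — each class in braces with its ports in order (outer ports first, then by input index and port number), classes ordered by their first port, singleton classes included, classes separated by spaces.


{out.1} {out.2, x2.2, x5.2} {x1.1} {x1.2} {x2.1, x3.1, x5.1} {x3.2} {x4.1, x4.2}


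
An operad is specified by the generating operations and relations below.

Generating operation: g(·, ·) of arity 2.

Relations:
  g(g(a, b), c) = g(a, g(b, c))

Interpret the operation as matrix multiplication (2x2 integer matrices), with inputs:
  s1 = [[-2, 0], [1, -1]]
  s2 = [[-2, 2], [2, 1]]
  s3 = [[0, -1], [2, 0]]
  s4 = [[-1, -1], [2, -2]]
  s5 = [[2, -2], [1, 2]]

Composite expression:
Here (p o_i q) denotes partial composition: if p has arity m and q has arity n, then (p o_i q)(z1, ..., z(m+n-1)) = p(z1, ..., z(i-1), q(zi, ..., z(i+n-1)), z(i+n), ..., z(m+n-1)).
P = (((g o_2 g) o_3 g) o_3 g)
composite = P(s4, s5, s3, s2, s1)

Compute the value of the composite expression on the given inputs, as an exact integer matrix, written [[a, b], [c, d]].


[[-9, -3], [-90, 34]]


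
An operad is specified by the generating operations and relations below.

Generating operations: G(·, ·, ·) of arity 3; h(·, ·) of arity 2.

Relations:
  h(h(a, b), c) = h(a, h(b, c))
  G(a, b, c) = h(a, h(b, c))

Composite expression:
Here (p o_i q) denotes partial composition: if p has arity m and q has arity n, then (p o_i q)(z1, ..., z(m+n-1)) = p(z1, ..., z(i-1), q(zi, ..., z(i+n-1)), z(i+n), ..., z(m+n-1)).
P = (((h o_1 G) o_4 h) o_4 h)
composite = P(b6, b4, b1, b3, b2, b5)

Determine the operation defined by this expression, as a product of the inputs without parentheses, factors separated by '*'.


Every regrouping of h is equal, so read the b-inputs in written order.
G(b6, b4, b1) reduces to b6 * b4 * b1
h(b3, b2) reduces to b3 * b2
h(h(b3, b2), b5) reduces to b3 * b2 * b5
h(G(b6, b4, b1), h(h(b3, b2), b5)) reduces to b6 * b4 * b1 * b3 * b2 * b5

b6 * b4 * b1 * b3 * b2 * b5


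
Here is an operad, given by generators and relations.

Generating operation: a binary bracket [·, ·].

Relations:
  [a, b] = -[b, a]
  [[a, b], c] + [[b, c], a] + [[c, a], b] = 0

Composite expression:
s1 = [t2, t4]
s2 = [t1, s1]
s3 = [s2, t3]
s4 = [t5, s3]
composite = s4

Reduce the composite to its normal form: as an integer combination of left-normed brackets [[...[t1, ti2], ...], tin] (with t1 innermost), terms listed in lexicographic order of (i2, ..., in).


-[[[[t1, t2], t4], t3], t5] + [[[[t1, t4], t2], t3], t5]


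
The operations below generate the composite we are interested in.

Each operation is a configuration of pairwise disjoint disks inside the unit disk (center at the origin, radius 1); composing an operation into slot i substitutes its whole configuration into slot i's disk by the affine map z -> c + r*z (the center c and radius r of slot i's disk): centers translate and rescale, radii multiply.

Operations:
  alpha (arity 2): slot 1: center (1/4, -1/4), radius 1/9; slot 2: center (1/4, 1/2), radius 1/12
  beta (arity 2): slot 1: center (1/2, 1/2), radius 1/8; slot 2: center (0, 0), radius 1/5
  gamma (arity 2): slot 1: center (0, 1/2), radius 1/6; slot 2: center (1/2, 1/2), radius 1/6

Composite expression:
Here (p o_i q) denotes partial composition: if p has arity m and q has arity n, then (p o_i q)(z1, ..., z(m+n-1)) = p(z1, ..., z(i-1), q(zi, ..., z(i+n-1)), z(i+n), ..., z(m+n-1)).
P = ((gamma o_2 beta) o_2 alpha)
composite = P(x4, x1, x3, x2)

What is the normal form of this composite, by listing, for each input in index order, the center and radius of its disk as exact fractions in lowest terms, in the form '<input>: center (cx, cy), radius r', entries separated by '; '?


x1: center (113/192, 37/64), radius 1/432; x2: center (1/2, 1/2), radius 1/30; x3: center (113/192, 19/32), radius 1/576; x4: center (0, 1/2), radius 1/6

Only the slot chain above each x matters under gamma; compose those maps.
x4: after 1 affine step, its disk has center (0, 1/2), radius 1/6
x1: after 3 affine steps, its disk has center (113/192, 37/64), radius 1/432
x3: after 3 affine steps, its disk has center (113/192, 19/32), radius 1/576
x2: after 2 affine steps, its disk has center (1/2, 1/2), radius 1/30


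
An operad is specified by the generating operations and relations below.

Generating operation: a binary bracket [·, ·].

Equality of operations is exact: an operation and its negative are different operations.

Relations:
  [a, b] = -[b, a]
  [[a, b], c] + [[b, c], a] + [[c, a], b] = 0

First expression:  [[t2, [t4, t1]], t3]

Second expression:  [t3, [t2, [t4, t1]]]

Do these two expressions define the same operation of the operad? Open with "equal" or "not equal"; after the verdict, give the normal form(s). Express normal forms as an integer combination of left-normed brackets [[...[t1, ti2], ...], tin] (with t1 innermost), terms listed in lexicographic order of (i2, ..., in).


not equal; the first gives [[[t1, t4], t2], t3] and the second -[[[t1, t4], t2], t3]

The first expression, normalized: [[[t1, t4], t2], t3]
The second expression, normalized: -[[[t1, t4], t2], t3]
Different reductions; not equal.


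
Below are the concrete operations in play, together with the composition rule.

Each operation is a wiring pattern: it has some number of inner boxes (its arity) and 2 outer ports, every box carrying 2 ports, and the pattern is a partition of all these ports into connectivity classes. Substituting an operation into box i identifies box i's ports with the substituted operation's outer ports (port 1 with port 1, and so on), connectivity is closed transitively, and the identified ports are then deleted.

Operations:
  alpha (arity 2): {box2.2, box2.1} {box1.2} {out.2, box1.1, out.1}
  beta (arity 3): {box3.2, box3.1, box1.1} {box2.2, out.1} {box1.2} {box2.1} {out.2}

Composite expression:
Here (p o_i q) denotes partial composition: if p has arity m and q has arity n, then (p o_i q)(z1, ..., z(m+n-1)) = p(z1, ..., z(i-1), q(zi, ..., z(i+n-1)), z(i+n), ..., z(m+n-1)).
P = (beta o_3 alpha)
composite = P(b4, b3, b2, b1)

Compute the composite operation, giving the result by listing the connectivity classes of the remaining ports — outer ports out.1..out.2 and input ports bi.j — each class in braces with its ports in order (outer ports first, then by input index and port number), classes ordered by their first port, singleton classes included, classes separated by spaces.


{out.1, b3.2} {out.2} {b1.1, b1.2} {b2.1, b4.1} {b2.2} {b3.1} {b4.2}

Connectivity passes through glued beta-boundaries; trace each wire chain.
after alpha, the pattern on (b2, b1) reads {out.1, out.2, b2.1} {b1.1, b1.2} {b2.2} (out.j = its outer ports)
after beta, the pattern on (b4, b3, b2, b1) reads {out.1, b3.2} {out.2} {b1.1, b1.2} {b2.1, b4.1} {b2.2} {b3.1} {b4.2} (out.j = its outer ports)


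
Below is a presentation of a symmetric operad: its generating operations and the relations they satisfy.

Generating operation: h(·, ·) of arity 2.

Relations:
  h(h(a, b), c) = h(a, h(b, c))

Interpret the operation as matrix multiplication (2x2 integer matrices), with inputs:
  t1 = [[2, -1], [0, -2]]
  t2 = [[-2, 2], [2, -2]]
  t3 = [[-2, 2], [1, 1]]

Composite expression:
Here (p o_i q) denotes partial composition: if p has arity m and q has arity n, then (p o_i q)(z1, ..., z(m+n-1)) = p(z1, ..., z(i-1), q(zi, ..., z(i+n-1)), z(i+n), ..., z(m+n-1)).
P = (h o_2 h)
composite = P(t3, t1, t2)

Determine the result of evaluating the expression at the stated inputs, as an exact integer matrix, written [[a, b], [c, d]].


[[4, -4], [-10, 10]]

h(t1, t2) = [[-6, 6], [-4, 4]]
h(t3, h(t1, t2)) = [[4, -4], [-10, 10]]


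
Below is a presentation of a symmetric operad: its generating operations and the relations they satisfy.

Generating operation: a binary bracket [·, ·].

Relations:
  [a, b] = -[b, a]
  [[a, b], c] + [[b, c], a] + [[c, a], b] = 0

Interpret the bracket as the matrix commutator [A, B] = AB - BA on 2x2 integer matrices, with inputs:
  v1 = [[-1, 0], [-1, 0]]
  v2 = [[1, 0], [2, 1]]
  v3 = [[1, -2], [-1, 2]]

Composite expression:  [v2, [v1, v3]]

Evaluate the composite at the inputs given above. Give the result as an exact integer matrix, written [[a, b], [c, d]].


[[-4, 0], [-8, 4]]

[v1, v3] = [[-2, 2], [0, 2]]
[v2, [v1, v3]] = [[-4, 0], [-8, 4]]


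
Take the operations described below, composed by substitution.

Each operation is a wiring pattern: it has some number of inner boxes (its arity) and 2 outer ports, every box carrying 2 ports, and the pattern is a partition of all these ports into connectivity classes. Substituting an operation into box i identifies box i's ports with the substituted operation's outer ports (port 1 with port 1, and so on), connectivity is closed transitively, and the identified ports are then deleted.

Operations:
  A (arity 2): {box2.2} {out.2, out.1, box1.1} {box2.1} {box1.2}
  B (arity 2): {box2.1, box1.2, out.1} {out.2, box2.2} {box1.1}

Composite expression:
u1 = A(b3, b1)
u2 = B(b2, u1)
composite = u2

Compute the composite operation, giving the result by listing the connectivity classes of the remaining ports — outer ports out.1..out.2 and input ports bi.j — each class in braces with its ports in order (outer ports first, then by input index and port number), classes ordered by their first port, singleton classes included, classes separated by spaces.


Treat the ports identified at B as solder joints: merge, then drop.
A over (b3, b1) gives {out.1, out.2, b3.1} {b1.1} {b1.2} {b3.2}, out.j being that stage's outer ports
B over (b2, b3, b1) gives {out.1, out.2, b2.2, b3.1} {b1.1} {b1.2} {b2.1} {b3.2}, out.j being that stage's outer ports

{out.1, out.2, b2.2, b3.1} {b1.1} {b1.2} {b2.1} {b3.2}


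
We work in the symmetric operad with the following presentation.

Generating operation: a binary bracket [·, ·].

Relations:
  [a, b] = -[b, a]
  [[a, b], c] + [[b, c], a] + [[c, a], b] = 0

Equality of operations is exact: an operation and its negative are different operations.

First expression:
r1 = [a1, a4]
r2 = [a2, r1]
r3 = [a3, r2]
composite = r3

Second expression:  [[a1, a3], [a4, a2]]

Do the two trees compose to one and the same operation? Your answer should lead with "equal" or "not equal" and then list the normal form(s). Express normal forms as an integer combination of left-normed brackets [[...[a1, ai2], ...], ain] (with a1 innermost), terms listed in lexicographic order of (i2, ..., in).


not equal; first: [[[a1, a4], a2], a3]; second: -[[[a1, a3], a2], a4] + [[[a1, a3], a4], a2]

The first expression reduces to [[[a1, a4], a2], a3]
The second expression reduces to -[[[a1, a3], a2], a4] + [[[a1, a3], a4], a2]
The normal forms differ: not equal.


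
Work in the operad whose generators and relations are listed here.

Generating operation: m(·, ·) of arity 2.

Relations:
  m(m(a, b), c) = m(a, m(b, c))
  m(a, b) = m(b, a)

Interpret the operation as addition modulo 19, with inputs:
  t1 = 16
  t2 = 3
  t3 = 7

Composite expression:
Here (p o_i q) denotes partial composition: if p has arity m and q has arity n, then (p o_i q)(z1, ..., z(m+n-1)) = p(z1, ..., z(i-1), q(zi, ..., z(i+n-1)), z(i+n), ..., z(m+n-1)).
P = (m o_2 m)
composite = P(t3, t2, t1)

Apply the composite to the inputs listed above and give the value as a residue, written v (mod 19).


7 (mod 19)

m(t2, t1) = 0
m(t3, m(t2, t1)) = 7


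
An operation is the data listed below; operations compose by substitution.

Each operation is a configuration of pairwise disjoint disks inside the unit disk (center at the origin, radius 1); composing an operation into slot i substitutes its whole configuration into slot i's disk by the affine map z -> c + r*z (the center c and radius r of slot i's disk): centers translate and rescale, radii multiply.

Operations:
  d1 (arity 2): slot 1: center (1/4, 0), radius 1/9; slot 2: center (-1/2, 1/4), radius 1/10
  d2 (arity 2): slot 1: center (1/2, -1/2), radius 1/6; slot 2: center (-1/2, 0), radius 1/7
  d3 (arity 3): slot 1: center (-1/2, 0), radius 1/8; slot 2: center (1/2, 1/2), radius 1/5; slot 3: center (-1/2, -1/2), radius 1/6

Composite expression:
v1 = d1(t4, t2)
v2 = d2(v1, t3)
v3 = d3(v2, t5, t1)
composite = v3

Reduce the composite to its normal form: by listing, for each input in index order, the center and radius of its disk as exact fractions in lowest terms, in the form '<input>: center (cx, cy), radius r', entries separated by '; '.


Each t-disk chains the slot maps above it in d3; radii multiply.
t4: after 3 affine steps, its disk has center (-83/192, -1/16), radius 1/432
t2: after 3 affine steps, its disk has center (-43/96, -11/192), radius 1/480
t3: after 2 affine steps, its disk has center (-9/16, 0), radius 1/56
t5: after 1 affine step, its disk has center (1/2, 1/2), radius 1/5
t1: after 1 affine step, its disk has center (-1/2, -1/2), radius 1/6

t1: center (-1/2, -1/2), radius 1/6; t2: center (-43/96, -11/192), radius 1/480; t3: center (-9/16, 0), radius 1/56; t4: center (-83/192, -1/16), radius 1/432; t5: center (1/2, 1/2), radius 1/5


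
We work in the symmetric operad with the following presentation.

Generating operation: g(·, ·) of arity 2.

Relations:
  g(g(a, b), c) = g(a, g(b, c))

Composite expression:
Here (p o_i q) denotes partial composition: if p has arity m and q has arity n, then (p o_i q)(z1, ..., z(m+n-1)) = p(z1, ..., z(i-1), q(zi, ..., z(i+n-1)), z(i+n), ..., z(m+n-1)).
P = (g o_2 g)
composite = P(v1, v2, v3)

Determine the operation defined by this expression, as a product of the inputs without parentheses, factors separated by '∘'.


Key point: g is associative — brackets drop, the v-order remains.
g(v2, v3) reduces to v2 ∘ v3
g(v1, g(v2, v3)) reduces to v1 ∘ v2 ∘ v3

v1 ∘ v2 ∘ v3


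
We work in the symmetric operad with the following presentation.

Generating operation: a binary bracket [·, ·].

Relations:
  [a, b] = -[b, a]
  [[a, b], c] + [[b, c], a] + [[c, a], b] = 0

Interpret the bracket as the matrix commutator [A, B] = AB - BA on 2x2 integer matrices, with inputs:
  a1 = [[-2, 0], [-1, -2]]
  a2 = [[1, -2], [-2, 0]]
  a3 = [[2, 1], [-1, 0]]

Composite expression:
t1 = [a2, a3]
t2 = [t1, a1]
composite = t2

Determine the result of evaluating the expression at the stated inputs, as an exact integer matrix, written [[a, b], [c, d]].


[[-5, 0], [8, 5]]

[a2, a3] = [[4, 5], [-3, -4]]
[[a2, a3], a1] = [[-5, 0], [8, 5]]


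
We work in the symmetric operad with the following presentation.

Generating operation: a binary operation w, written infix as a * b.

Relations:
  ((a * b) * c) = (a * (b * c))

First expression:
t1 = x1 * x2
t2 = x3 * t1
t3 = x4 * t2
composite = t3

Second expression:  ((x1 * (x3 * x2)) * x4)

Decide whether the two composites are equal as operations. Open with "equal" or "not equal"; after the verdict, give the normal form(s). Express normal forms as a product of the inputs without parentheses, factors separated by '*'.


not equal; the first gives x4 * x3 * x1 * x2 and the second x1 * x3 * x2 * x4

Normal form of the first expression: x4 * x3 * x1 * x2
Normal form of the second expression: x1 * x3 * x2 * x4
Different reductions; not equal.


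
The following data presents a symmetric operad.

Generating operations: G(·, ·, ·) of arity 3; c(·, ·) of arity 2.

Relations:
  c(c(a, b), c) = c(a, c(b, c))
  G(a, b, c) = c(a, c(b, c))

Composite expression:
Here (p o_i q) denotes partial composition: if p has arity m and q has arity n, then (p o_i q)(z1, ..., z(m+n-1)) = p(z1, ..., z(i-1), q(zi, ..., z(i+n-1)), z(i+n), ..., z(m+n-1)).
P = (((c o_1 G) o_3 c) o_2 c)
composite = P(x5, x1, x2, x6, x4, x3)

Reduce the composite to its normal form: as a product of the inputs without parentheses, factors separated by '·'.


Under associativity of c, the answer is the x's in reading order.
c(x1, x2) linearizes to x1 · x2
c(x6, x4) linearizes to x6 · x4
G(x5, c(x1, x2), c(x6, x4)) linearizes to x5 · x1 · x2 · x6 · x4
c(G(x5, c(x1, x2), c(x6, x4)), x3) linearizes to x5 · x1 · x2 · x6 · x4 · x3

x5 · x1 · x2 · x6 · x4 · x3
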